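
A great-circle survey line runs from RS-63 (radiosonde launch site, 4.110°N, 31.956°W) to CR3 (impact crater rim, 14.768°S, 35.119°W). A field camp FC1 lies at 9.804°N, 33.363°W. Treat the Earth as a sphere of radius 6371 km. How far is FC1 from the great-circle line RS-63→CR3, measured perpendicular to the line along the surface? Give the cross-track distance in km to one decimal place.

δ₁₃ = central angle RS-63→FC1 = 0.102322 rad  (haversine)
θ₁₃ = bearing RS-63→FC1 = 346.298°,  θ₁₂ = bearing RS-63→CR3 = 189.367°
dₓₜ = R·arcsin(sin δ₁₃ · sin(θ₁₃ − θ₁₂)) = 6371·arcsin(0.10214·sin(156.931°)) = 255.063 km
|dₓₜ| = 255.063 km

255.1 km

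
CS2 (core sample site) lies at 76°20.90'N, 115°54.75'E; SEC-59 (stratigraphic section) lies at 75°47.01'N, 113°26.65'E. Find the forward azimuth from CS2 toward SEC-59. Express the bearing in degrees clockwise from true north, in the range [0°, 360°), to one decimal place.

CS2: φ = +76.34833°, λ = +115.91250°
SEC-59: φ = +75.78350°, λ = +113.44417°
Δλ = -2.4683°
y = sin Δλ · cos φ₂ = -0.010577
x = cos φ₁ sin φ₂ − sin φ₁ cos φ₂ cos Δλ = -0.009637
θ = atan2(y, x) = -132.3371° → 227.6629° (mod 360°)

227.7°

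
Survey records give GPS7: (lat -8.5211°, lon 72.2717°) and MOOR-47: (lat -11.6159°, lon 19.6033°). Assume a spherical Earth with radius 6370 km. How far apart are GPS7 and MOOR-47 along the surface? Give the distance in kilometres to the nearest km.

5768 km

Δφ = -3.0948°,  Δλ = -52.6684°
a = sin²(Δφ/2) + cos φ₁ cos φ₂ sin²(Δλ/2) = 0.191358
c = 2·arcsin(√a) = 0.905510 rad = 51.8819°
d = R·c = 6370 × 0.905510 = 5768.1 km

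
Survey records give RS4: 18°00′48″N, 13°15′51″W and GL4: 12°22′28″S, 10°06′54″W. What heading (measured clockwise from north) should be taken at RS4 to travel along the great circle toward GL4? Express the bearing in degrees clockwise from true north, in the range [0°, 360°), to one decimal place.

173.9°

RS4: φ = +18.01333°, λ = -13.26417°
GL4: φ = -12.37444°, λ = -10.11500°
Δλ = 3.1492°
y = sin Δλ · cos φ₂ = 0.053659
x = cos φ₁ sin φ₂ − sin φ₁ cos φ₂ cos Δλ = -0.505394
θ = atan2(y, x) = 173.9394° → 173.9394° (mod 360°)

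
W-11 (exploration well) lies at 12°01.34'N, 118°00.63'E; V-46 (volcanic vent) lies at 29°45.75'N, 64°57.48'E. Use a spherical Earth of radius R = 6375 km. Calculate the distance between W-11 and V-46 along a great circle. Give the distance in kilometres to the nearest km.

5801 km

W-11: φ = +12.02233°, λ = +118.01050°
V-46: φ = +29.76250°, λ = +64.95800°
Δφ = 17.7402°,  Δλ = -53.0525°
a = sin²(Δφ/2) + cos φ₁ cos φ₂ sin²(Δλ/2) = 0.193126
c = 2·arcsin(√a) = 0.909998 rad = 52.1390°
d = R·c = 6375 × 0.909998 = 5801.2 km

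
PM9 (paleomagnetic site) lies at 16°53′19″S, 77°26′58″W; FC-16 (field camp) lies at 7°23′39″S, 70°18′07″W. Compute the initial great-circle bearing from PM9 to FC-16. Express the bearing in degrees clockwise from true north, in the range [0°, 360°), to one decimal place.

37.2°

PM9: φ = -16.88861°, λ = -77.44944°
FC-16: φ = -7.39417°, λ = -70.30194°
Δλ = 7.1475°
y = sin Δλ · cos φ₂ = 0.123389
x = cos φ₁ sin φ₂ − sin φ₁ cos φ₂ cos Δλ = 0.162713
θ = atan2(y, x) = 37.1739° → 37.1739° (mod 360°)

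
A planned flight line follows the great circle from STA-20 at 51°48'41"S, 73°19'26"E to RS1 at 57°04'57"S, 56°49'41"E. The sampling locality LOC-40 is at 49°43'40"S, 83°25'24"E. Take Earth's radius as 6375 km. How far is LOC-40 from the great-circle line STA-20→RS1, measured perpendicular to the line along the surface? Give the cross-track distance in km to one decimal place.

270.0 km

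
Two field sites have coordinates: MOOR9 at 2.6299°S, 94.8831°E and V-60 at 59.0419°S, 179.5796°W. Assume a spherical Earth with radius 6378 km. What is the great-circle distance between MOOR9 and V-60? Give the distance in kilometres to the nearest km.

9512 km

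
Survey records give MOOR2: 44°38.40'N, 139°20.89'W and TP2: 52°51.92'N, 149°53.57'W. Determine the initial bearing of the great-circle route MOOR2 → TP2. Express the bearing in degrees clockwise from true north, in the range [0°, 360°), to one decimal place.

323.7°

MOOR2: φ = +44.64000°, λ = -139.34817°
TP2: φ = +52.86533°, λ = -149.89283°
Δλ = -10.5447°
y = sin Δλ · cos φ₂ = -0.110477
x = cos φ₁ sin φ₂ − sin φ₁ cos φ₂ cos Δλ = 0.150230
θ = atan2(y, x) = -36.3301° → 323.6699° (mod 360°)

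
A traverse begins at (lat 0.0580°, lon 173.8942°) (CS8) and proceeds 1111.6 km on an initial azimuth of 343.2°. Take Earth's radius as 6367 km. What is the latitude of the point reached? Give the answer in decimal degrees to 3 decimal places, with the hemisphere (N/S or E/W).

δ = d/R = 1111.6/6367 = 0.174588 rad
φ₂ = arcsin(sin φ₁ cos δ + cos φ₁ sin δ cos θ)
   = arcsin(0.00101·0.98480 + 1.00000·0.17370·0.95732) = 9.63002°
λ₂ = λ₁ + atan2(sin θ sin δ cos φ₁, cos δ − sin φ₁ sin φ₂) = 170.97526°

9.630°N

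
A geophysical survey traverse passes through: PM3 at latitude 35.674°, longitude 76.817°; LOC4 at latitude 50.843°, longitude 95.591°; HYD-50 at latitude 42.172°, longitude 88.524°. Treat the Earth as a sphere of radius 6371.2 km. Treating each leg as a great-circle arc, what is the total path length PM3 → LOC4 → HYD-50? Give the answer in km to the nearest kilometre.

3362 km

PM3→LOC4: c = 0.354366 rad, d = 2257.74 km
LOC4→HYD-50: c = 0.173335 rad, d = 1104.35 km
Total = 2257.74 + 1104.35 = 3362.09 km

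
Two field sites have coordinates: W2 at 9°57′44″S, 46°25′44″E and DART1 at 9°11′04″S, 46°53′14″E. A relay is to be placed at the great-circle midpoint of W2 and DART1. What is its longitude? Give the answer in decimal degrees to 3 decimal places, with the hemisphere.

46.658°E

W2: φ = -9.96222°, λ = +46.42889°
DART1: φ = -9.18444°, λ = +46.88722°
Bx = cos φ₂ cos Δλ = 0.987148,  By = cos φ₂ sin Δλ = 0.007897
φₘ = atan2(sin φ₁ + sin φ₂, √((cos φ₁ + Bx)² + By²)) = -9.57341°
λₘ = λ₁ + atan2(By, cos φ₁ + Bx) = 46.65832°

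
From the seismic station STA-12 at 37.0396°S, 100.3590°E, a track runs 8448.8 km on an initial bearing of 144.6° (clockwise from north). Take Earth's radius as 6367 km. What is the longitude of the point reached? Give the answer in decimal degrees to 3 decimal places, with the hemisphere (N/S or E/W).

δ = d/R = 8448.8/6367 = 1.326967 rad
φ₂ = arcsin(sin φ₁ cos δ + cos φ₁ sin δ cos θ)
   = arcsin(-0.60237·0.24142 + 0.79822·0.97042·-0.81513) = -50.97111°
λ₂ = λ₁ + atan2(sin θ sin δ cos φ₁, cos δ − sin φ₁ sin φ₂) = -142.85599°

142.856°W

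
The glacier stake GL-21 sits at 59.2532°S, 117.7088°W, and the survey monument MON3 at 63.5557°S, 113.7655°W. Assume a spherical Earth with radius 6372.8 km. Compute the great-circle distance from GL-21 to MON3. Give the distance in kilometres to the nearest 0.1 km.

Δφ = -4.3025°,  Δλ = 3.9433°
a = sin²(Δφ/2) + cos φ₁ cos φ₂ sin²(Δλ/2) = 0.001679
c = 2·arcsin(√a) = 0.081964 rad = 4.6962°
d = R·c = 6372.8 × 0.081964 = 522.3 km

522.3 km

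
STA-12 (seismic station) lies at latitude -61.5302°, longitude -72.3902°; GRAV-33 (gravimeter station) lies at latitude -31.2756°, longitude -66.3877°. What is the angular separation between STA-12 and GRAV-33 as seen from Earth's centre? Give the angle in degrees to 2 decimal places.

Δφ = 30.2546°,  Δλ = 6.0025°
a = sin²(Δφ/2) + cos φ₁ cos φ₂ sin²(Δλ/2) = 0.069219
c = 2·arcsin(√a) = 0.532459 rad = 30.5077°

30.51°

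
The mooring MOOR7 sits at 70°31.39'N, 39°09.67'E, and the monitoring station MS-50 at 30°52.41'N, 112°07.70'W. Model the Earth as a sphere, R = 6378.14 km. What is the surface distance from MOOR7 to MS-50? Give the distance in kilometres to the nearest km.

MOOR7: φ = +70.52317°, λ = +39.16117°
MS-50: φ = +30.87350°, λ = -112.12833°
Δφ = -39.6497°,  Δλ = -151.2895°
a = sin²(Δφ/2) + cos φ₁ cos φ₂ sin²(Δλ/2) = 0.383608
c = 2·arcsin(√a) = 1.335857 rad = 76.5390°
d = R·c = 6378.14 × 1.335857 = 8520.3 km

8520 km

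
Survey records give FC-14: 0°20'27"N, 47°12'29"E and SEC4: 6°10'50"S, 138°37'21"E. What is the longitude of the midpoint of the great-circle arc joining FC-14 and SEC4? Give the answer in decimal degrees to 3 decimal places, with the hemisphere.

FC-14: φ = +0.34083°, λ = +47.20806°
SEC4: φ = -6.18056°, λ = +138.62250°
Bx = cos φ₂ cos Δλ = -0.024541,  By = cos φ₂ sin Δλ = 0.993885
φₘ = atan2(sin φ₁ + sin φ₂, √((cos φ₁ + Bx)² + By²)) = -4.17742°
λₘ = λ₁ + atan2(By, cos φ₁ + Bx) = 92.74462°

92.745°E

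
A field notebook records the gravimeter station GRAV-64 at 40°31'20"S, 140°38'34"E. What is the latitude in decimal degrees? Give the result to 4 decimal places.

40° + 31′/60 + 20″/3600 = 40 + 0.51667 + 0.00556 = 40.5222°

40.5222°S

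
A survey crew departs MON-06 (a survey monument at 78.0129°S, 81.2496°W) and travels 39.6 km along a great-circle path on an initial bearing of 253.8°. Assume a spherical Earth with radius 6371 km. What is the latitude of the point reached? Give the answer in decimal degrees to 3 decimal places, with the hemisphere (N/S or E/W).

δ = d/R = 39.6/6371 = 0.006216 rad
φ₂ = arcsin(sin φ₁ cos δ + cos φ₁ sin δ cos θ)
   = arcsin(-0.97819·0.99998 + 0.20769·0.00622·-0.27899) = -78.10741°
λ₂ = λ₁ + atan2(sin θ sin δ cos φ₁, cos δ − sin φ₁ sin φ₂) = -82.90935°

78.107°S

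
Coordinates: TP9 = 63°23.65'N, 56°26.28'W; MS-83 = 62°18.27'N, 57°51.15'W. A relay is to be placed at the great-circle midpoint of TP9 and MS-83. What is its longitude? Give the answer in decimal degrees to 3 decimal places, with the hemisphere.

57.158°W

TP9: φ = +63.39417°, λ = -56.43800°
MS-83: φ = +62.30450°, λ = -57.85250°
Bx = cos φ₂ cos Δλ = 0.464631,  By = cos φ₂ sin Δλ = -0.011473
φₘ = atan2(sin φ₁ + sin φ₂, √((cos φ₁ + Bx)² + By²)) = 62.85111°
λₘ = λ₁ + atan2(By, cos φ₁ + Bx) = -57.15836°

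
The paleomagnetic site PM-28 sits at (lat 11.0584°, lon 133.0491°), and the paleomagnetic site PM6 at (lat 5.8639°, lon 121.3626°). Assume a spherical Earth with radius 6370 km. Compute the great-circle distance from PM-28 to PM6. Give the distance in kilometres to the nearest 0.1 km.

1408.5 km

Δφ = -5.1945°,  Δλ = -11.6865°
a = sin²(Δφ/2) + cos φ₁ cos φ₂ sin²(Δλ/2) = 0.012172
c = 2·arcsin(√a) = 0.221108 rad = 12.6686°
d = R·c = 6370 × 0.221108 = 1408.5 km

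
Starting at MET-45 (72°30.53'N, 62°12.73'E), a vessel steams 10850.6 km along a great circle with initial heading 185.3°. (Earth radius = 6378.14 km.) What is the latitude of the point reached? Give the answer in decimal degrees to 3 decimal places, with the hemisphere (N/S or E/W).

MET-45: φ = +72.50883°, λ = +62.21217°
δ = d/R = 10850.6/6378.14 = 1.701217 rad
φ₂ = arcsin(sin φ₁ cos δ + cos φ₁ sin δ cos θ)
   = arcsin(0.95376·-0.13005 + 0.30056·0.99151·-0.99572) = -24.88322°
λ₂ = λ₁ + atan2(sin θ sin δ cos φ₁, cos δ − sin φ₁ sin φ₂) = 56.41781°

24.883°S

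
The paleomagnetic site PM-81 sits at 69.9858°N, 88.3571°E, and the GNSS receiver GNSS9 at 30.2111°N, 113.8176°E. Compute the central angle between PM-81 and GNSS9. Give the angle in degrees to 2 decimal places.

Δφ = -39.7747°,  Δλ = 25.4605°
a = sin²(Δφ/2) + cos φ₁ cos φ₂ sin²(Δλ/2) = 0.130079
c = 2·arcsin(√a) = 0.737961 rad = 42.2821°

42.28°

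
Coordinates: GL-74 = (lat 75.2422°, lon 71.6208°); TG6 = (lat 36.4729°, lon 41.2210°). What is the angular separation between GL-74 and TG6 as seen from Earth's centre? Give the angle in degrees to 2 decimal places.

41.28°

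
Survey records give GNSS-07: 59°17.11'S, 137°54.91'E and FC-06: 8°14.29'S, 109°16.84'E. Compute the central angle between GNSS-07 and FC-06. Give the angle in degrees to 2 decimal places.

55.47°

GNSS-07: φ = -59.28517°, λ = +137.91517°
FC-06: φ = -8.23817°, λ = +109.28067°
Δφ = 51.0470°,  Δλ = -28.6345°
a = sin²(Δφ/2) + cos φ₁ cos φ₂ sin²(Δλ/2) = 0.216571
c = 2·arcsin(√a) = 0.968110 rad = 55.4686°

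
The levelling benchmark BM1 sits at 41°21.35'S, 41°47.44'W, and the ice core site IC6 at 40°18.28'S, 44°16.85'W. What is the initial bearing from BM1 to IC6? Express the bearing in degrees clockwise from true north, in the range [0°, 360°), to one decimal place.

BM1: φ = -41.35583°, λ = -41.79067°
IC6: φ = -40.30467°, λ = -44.28083°
Δλ = -2.4902°
y = sin Δλ · cos φ₂ = -0.033134
x = cos φ₁ sin φ₂ − sin φ₁ cos φ₂ cos Δλ = 0.017869
θ = atan2(y, x) = -61.6617° → 298.3383° (mod 360°)

298.3°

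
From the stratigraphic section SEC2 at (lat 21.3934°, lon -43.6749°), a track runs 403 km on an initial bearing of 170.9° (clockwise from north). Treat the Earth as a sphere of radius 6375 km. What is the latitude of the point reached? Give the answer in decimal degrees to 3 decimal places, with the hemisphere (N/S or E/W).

δ = d/R = 403/6375 = 0.063216 rad
φ₂ = arcsin(sin φ₁ cos δ + cos φ₁ sin δ cos θ)
   = arcsin(0.36477·0.99800 + 0.93110·0.06317·-0.98741) = 17.81596°
λ₂ = λ₁ + atan2(sin θ sin δ cos φ₁, cos δ − sin φ₁ sin φ₂) = -43.07359°

17.816°N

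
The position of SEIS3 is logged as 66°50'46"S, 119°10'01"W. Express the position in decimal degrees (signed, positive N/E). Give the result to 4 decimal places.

-66.8461°, -119.1669°

lat: 66.8461° S → -66.8461°
lon: 119.1669° W → -119.1669°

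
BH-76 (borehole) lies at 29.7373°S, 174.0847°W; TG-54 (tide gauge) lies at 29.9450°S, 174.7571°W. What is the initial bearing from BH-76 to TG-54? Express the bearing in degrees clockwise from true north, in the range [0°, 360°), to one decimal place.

250.2°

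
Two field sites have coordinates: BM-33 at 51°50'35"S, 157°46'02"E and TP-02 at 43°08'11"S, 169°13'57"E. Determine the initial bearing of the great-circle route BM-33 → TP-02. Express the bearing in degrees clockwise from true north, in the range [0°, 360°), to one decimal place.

BM-33: φ = -51.84306°, λ = +157.76722°
TP-02: φ = -43.13639°, λ = +169.23250°
Δλ = 11.4653°
y = sin Δλ · cos φ₂ = 0.145051
x = cos φ₁ sin φ₂ − sin φ₁ cos φ₂ cos Δλ = 0.139926
θ = atan2(y, x) = 46.0303° → 46.0303° (mod 360°)

46.0°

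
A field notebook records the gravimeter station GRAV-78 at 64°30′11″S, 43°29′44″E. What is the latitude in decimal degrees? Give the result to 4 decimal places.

64° + 30′/60 + 11″/3600 = 64 + 0.50000 + 0.00306 = 64.5031°

64.5031°S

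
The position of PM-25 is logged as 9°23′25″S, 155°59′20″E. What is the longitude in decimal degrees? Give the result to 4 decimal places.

155.9889°E

155° + 59′/60 + 20″/3600 = 155 + 0.98333 + 0.00556 = 155.9889°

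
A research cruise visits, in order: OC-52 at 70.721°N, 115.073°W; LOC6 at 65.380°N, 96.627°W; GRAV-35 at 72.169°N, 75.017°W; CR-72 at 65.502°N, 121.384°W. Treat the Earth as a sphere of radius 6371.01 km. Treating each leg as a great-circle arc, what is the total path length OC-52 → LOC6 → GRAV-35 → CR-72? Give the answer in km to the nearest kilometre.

4046 km

OC-52→LOC6: c = 0.151197 rad, d = 963.28 km
LOC6→GRAV-35: c = 0.179002 rad, d = 1140.42 km
GRAV-35→CR-72: c = 0.304888 rad, d = 1942.45 km
Total = 963.28 + 1140.42 + 1942.45 = 4046.15 km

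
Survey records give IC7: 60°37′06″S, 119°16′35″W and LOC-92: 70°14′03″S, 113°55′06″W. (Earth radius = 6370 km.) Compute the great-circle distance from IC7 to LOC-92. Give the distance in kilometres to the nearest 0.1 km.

IC7: φ = -60.61833°, λ = -119.27639°
LOC-92: φ = -70.23417°, λ = -113.91833°
Δφ = -9.6158°,  Δλ = 5.3581°
a = sin²(Δφ/2) + cos φ₁ cos φ₂ sin²(Δλ/2) = 0.007388
c = 2·arcsin(√a) = 0.172114 rad = 9.8614°
d = R·c = 6370 × 0.172114 = 1096.4 km

1096.4 km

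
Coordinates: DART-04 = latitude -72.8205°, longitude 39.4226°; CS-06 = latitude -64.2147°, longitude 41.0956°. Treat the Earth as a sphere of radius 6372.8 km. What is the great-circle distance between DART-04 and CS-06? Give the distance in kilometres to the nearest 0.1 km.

959.5 km

Δφ = 8.6058°,  Δλ = 1.6730°
a = sin²(Δφ/2) + cos φ₁ cos φ₂ sin²(Δλ/2) = 0.005657
c = 2·arcsin(√a) = 0.150565 rad = 8.6267°
d = R·c = 6372.8 × 0.150565 = 959.5 km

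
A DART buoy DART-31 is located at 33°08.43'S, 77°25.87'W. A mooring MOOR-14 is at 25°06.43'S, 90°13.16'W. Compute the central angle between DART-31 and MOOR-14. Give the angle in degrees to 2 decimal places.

13.74°

DART-31: φ = -33.14050°, λ = -77.43117°
MOOR-14: φ = -25.10717°, λ = -90.21933°
Δφ = 8.0333°,  Δλ = -12.7882°
a = sin²(Δφ/2) + cos φ₁ cos φ₂ sin²(Δλ/2) = 0.014310
c = 2·arcsin(√a) = 0.239826 rad = 13.7410°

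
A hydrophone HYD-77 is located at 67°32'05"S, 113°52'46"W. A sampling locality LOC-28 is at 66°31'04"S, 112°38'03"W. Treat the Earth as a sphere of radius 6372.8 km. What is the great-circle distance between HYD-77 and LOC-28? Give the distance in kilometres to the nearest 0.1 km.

HYD-77: φ = -67.53472°, λ = -113.87944°
LOC-28: φ = -66.51778°, λ = -112.63417°
Δφ = 1.0169°,  Δλ = 1.2453°
a = sin²(Δφ/2) + cos φ₁ cos φ₂ sin²(Δλ/2) = 0.000097
c = 2·arcsin(√a) = 0.019671 rad = 1.1271°
d = R·c = 6372.8 × 0.019671 = 125.4 km

125.4 km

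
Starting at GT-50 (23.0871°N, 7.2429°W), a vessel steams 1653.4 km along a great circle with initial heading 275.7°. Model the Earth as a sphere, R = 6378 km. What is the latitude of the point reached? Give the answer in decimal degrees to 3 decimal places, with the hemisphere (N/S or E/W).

23.731°N

δ = d/R = 1653.4/6378 = 0.259235 rad
φ₂ = arcsin(sin φ₁ cos δ + cos φ₁ sin δ cos θ)
   = arcsin(0.39213·0.96659 + 0.91991·0.25634·0.09932) = 23.73132°
λ₂ = λ₁ + atan2(sin θ sin δ cos φ₁, cos δ − sin φ₁ sin φ₂) = -23.42160°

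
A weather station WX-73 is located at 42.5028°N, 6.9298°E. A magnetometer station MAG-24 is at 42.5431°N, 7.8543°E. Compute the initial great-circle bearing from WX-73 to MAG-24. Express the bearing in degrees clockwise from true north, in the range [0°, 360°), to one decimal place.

Δλ = 0.9245°
y = sin Δλ · cos φ₂ = 0.011888
x = cos φ₁ sin φ₂ − sin φ₁ cos φ₂ cos Δλ = 0.000768
θ = atan2(y, x) = 86.3028° → 86.3028° (mod 360°)

86.3°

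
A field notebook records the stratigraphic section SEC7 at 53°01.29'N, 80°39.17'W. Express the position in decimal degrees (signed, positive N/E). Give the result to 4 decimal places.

lat: 53.0215° N → +53.0215°
lon: 80.6528° W → -80.6528°

+53.0215°, -80.6528°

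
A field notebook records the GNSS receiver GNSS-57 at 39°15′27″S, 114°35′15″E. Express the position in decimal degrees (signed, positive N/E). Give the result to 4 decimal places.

-39.2575°, +114.5875°

lat: 39.2575° S → -39.2575°
lon: 114.5875° E → +114.5875°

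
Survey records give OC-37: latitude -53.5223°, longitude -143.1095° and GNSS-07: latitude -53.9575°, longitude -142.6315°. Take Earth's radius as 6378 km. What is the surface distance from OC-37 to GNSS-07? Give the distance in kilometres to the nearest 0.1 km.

Δφ = -0.4352°,  Δλ = 0.4780°
a = sin²(Δφ/2) + cos φ₁ cos φ₂ sin²(Δλ/2) = 0.000021
c = 2·arcsin(√a) = 0.009058 rad = 0.5190°
d = R·c = 6378 × 0.009058 = 57.8 km

57.8 km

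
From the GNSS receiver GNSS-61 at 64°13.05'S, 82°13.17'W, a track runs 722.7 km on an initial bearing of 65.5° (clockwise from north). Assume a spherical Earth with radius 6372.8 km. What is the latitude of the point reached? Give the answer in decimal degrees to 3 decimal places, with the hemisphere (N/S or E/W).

GNSS-61: φ = -64.21750°, λ = -82.21950°
δ = d/R = 722.7/6372.8 = 0.113404 rad
φ₂ = arcsin(sin φ₁ cos δ + cos φ₁ sin δ cos θ)
   = arcsin(-0.90045·0.99358 + 0.43496·0.11316·0.41469) = -60.95711°
λ₂ = λ₁ + atan2(sin θ sin δ cos φ₁, cos δ − sin φ₁ sin φ₂) = -69.97344°

60.957°S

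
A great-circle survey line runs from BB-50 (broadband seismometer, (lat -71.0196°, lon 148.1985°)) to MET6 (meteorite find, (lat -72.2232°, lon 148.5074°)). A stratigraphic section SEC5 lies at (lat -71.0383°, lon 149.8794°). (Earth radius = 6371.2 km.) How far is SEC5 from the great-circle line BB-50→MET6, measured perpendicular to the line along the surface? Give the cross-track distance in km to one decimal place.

60.3 km

δ₁₃ = central angle BB-50→SEC5 = 0.009543 rad  (haversine)
θ₁₃ = bearing BB-50→SEC5 = 92.755°,  θ₁₂ = bearing BB-50→MET6 = 175.520°
dₓₜ = R·arcsin(sin δ₁₃ · sin(θ₁₃ − θ₁₂)) = 6371.2·arcsin(0.00954·sin(-82.766°)) = -60.313 km
|dₓₜ| = 60.313 km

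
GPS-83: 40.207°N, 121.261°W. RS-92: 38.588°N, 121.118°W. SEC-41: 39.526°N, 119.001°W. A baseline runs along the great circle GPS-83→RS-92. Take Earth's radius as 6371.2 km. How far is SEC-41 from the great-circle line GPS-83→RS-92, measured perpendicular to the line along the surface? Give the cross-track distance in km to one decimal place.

δ₁₃ = central angle GPS-83→SEC-41 = 0.032523 rad  (haversine)
θ₁₃ = bearing GPS-83→SEC-41 = 110.707°,  θ₁₂ = bearing GPS-83→RS-92 = 176.050°
dₓₜ = R·arcsin(sin δ₁₃ · sin(θ₁₃ − θ₁₂)) = 6371.2·arcsin(0.03252·sin(-65.342°)) = -188.313 km
|dₓₜ| = 188.313 km

188.3 km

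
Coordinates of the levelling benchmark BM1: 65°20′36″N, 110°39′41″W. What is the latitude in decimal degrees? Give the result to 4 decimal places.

65.3433°N

65° + 20′/60 + 36″/3600 = 65 + 0.33333 + 0.01000 = 65.3433°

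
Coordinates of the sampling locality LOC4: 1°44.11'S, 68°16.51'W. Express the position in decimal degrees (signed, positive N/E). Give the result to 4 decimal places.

-1.7352°, -68.2752°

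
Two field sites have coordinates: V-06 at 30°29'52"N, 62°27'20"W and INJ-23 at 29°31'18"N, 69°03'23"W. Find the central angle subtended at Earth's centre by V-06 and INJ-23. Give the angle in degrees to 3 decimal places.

V-06: φ = +30.49778°, λ = -62.45556°
INJ-23: φ = +29.52167°, λ = -69.05639°
Δφ = -0.9761°,  Δλ = -6.6008°
a = sin²(Δφ/2) + cos φ₁ cos φ₂ sin²(Δλ/2) = 0.002558
c = 2·arcsin(√a) = 0.101190 rad = 5.7978°

5.798°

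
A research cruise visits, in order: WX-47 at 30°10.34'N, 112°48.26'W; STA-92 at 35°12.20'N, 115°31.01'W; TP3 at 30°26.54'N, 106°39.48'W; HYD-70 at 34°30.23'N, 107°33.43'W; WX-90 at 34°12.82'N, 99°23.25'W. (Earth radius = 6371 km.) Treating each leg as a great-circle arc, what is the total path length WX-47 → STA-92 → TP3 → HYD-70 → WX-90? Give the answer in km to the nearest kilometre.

2806 km

WX-47: φ = +30.17233°, λ = -112.80433°
STA-92: φ = +35.20333°, λ = -115.51683°
TP3: φ = +30.44233°, λ = -106.65800°
HYD-70: φ = +34.50383°, λ = -107.55717°
WX-90: φ = +34.21367°, λ = -99.38750°
WX-47→STA-92: c = 0.096412 rad, d = 614.24 km
STA-92→TP3: c = 0.154127 rad, d = 981.95 km
TP3→HYD-70: c = 0.072111 rad, d = 459.42 km
HYD-70→WX-90: c = 0.117786 rad, d = 750.41 km
Total = 614.24 + 981.95 + 459.42 + 750.41 = 2806.02 km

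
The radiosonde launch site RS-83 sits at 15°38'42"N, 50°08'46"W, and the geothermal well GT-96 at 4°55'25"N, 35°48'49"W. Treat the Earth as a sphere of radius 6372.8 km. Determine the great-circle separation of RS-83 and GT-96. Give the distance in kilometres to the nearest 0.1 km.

1968.3 km

RS-83: φ = +15.64500°, λ = -50.14611°
GT-96: φ = +4.92361°, λ = -35.81361°
Δφ = -10.7214°,  Δλ = 14.3325°
a = sin²(Δφ/2) + cos φ₁ cos φ₂ sin²(Δλ/2) = 0.023659
c = 2·arcsin(√a) = 0.308854 rad = 17.6960°
d = R·c = 6372.8 × 0.308854 = 1968.3 km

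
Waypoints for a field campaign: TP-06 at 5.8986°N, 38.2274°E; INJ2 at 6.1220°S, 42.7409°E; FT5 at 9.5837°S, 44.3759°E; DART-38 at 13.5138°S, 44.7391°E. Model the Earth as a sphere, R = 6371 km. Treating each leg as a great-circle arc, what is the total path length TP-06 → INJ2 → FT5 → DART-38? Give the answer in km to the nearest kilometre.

2291 km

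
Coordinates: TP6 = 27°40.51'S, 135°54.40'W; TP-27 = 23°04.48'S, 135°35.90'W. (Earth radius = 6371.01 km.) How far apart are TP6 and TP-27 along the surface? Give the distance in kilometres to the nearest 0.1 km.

512.5 km

TP6: φ = -27.67517°, λ = -135.90667°
TP-27: φ = -23.07467°, λ = -135.59833°
Δφ = 4.6005°,  Δλ = 0.3083°
a = sin²(Δφ/2) + cos φ₁ cos φ₂ sin²(Δλ/2) = 0.001617
c = 2·arcsin(√a) = 0.080441 rad = 4.6089°
d = R·c = 6371.01 × 0.080441 = 512.5 km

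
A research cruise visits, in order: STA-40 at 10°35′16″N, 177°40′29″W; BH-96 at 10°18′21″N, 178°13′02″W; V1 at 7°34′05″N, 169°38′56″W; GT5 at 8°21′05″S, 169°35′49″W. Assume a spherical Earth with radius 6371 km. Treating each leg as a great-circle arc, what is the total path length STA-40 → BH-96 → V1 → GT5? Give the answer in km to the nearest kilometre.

STA-40: φ = +10.58778°, λ = -177.67472°
BH-96: φ = +10.30583°, λ = -178.21722°
V1: φ = +7.56806°, λ = -169.64889°
GT5: φ = -8.35139°, λ = -169.59694°
STA-40→BH-96: c = 0.010532 rad, d = 67.10 km
BH-96→V1: c = 0.155248 rad, d = 989.09 km
V1→GT5: c = 0.277848 rad, d = 1770.17 km
Total = 67.10 + 989.09 + 1770.17 = 2826.35 km

2826 km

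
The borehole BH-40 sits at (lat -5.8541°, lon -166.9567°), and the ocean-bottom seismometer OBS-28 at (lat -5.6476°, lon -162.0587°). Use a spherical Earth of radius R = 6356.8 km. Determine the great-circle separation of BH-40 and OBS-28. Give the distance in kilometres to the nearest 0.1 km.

Δφ = 0.2065°,  Δλ = 4.8980°
a = sin²(Δφ/2) + cos φ₁ cos φ₂ sin²(Δλ/2) = 0.001811
c = 2·arcsin(√a) = 0.085132 rad = 4.8777°
d = R·c = 6356.8 × 0.085132 = 541.2 km

541.2 km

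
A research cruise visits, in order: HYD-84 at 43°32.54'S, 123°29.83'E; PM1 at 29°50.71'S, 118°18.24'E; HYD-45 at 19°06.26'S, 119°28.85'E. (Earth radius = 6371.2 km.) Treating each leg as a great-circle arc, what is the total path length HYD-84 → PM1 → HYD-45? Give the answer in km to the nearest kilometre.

HYD-84: φ = -43.54233°, λ = +123.49717°
PM1: φ = -29.84517°, λ = +118.30400°
HYD-45: φ = -19.10433°, λ = +119.48083°
HYD-84→PM1: c = 0.249727 rad, d = 1591.06 km
PM1→HYD-45: c = 0.188388 rad, d = 1200.26 km
Total = 1591.06 + 1200.26 = 2791.32 km

2791 km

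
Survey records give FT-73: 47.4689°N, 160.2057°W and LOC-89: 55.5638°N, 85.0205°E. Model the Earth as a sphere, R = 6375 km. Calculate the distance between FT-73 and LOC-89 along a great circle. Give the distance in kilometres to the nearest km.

7055 km

Δφ = 8.0949°,  Δλ = -114.7738°
a = sin²(Δφ/2) + cos φ₁ cos φ₂ sin²(Δλ/2) = 0.276206
c = 2·arcsin(√a) = 1.106729 rad = 63.4109°
d = R·c = 6375 × 1.106729 = 7055.4 km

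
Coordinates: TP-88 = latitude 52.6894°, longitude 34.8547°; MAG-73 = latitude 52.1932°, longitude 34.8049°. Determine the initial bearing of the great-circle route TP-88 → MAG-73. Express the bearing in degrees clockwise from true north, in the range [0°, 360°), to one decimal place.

Δλ = -0.0498°
y = sin Δλ · cos φ₂ = -0.000533
x = cos φ₁ sin φ₂ − sin φ₁ cos φ₂ cos Δλ = -0.008660
θ = atan2(y, x) = -176.4793° → 183.5207° (mod 360°)

183.5°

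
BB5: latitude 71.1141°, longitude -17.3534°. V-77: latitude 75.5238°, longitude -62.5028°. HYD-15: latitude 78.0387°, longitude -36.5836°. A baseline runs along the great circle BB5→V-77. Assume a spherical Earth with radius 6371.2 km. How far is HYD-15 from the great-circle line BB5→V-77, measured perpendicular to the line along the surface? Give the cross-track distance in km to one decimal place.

δ₁₃ = central angle BB5→HYD-15 = 0.148713 rad  (haversine)
θ₁₃ = bearing BB5→HYD-15 = 332.567°,  θ₁₂ = bearing BB5→V-77 = 309.598°
dₓₜ = R·arcsin(sin δ₁₃ · sin(θ₁₃ − θ₁₂)) = 6371.2·arcsin(0.14817·sin(22.969°)) = 368.585 km
|dₓₜ| = 368.585 km

368.6 km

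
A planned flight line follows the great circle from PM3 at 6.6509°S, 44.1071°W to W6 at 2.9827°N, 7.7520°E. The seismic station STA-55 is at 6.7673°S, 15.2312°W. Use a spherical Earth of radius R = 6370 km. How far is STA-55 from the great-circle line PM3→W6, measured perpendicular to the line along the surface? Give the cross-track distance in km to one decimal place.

δ₁₃ = central angle PM3→STA-55 = 0.500458 rad  (haversine)
θ₁₃ = bearing PM3→STA-55 = 91.950°,  θ₁₂ = bearing PM3→W6 = 81.091°
dₓₜ = R·arcsin(sin δ₁₃ · sin(θ₁₃ − θ₁₂)) = 6370·arcsin(0.47983·sin(10.859°)) = 576.620 km
|dₓₜ| = 576.620 km

576.6 km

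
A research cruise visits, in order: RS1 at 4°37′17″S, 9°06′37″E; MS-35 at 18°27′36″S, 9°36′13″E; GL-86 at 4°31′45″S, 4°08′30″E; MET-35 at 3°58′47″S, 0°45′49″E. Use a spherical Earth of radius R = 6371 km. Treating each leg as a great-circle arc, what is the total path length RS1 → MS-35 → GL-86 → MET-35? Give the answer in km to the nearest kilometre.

3578 km

RS1: φ = -4.62139°, λ = +9.11028°
MS-35: φ = -18.46000°, λ = +9.60361°
GL-86: φ = -4.52917°, λ = +4.14167°
MET-35: φ = -3.97972°, λ = +0.76361°
RS1→MS-35: c = 0.241676 rad, d = 1539.72 km
MS-35→GL-86: c = 0.260374 rad, d = 1658.84 km
GL-86→MET-35: c = 0.059572 rad, d = 379.54 km
Total = 1539.72 + 1658.84 + 379.54 = 3578.09 km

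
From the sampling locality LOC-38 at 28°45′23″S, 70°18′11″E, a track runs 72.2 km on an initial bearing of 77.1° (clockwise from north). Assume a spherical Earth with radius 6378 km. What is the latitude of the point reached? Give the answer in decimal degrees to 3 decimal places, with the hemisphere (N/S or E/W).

28.610°S

LOC-38: φ = -28.75639°, λ = +70.30306°
δ = d/R = 72.2/6378 = 0.011320 rad
φ₂ = arcsin(sin φ₁ cos δ + cos φ₁ sin δ cos θ)
   = arcsin(-0.48109·0.99994 + 0.87667·0.01132·0.22325) = -28.60968°
λ₂ = λ₁ + atan2(sin θ sin δ cos φ₁, cos δ − sin φ₁ sin φ₂) = 71.02322°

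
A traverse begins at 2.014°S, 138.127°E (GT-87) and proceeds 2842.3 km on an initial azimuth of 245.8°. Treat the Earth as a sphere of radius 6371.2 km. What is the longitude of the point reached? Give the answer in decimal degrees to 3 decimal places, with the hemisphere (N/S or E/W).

δ = d/R = 2842.3/6371.2 = 0.446117 rad
φ₂ = arcsin(sin φ₁ cos δ + cos φ₁ sin δ cos θ)
   = arcsin(-0.03514·0.90213 + 0.99938·0.43147·-0.40992) = -12.03227°
λ₂ = λ₁ + atan2(sin θ sin δ cos φ₁, cos δ − sin φ₁ sin φ₂) = 114.39939°

114.399°E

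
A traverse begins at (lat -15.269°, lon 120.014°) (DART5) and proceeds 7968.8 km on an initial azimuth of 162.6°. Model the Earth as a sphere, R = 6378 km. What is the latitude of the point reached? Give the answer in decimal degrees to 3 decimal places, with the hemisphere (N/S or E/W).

73.060°S

δ = d/R = 7968.8/6378 = 1.249420 rad
φ₂ = arcsin(sin φ₁ cos δ + cos φ₁ sin δ cos θ)
   = arcsin(-0.26335·0.31587 + 0.96470·0.94880·-0.95424) = -73.05994°
λ₂ = λ₁ + atan2(sin θ sin δ cos φ₁, cos δ − sin φ₁ sin φ₂) = -163.13624°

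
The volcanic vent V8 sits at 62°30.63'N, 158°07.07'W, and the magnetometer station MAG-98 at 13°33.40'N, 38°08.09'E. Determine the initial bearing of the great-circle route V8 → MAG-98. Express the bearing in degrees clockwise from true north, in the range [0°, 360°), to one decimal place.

V8: φ = +62.51050°, λ = -158.11783°
MAG-98: φ = +13.55667°, λ = +38.13483°
Δλ = -163.7473°
y = sin Δλ · cos φ₂ = -0.272076
x = cos φ₁ sin φ₂ − sin φ₁ cos φ₂ cos Δλ = 0.936115
θ = atan2(y, x) = -16.2062° → 343.7938° (mod 360°)

343.8°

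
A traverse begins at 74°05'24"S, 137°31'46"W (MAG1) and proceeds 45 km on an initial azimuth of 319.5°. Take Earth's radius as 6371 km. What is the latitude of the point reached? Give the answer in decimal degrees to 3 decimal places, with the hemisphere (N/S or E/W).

73.780°S

MAG1: φ = -74.09000°, λ = -137.52944°
δ = d/R = 45/6371 = 0.007063 rad
φ₂ = arcsin(sin φ₁ cos δ + cos φ₁ sin δ cos θ)
   = arcsin(-0.96169·0.99998 + 0.27413·0.00706·0.76041) = -73.78019°
λ₂ = λ₁ + atan2(sin θ sin δ cos φ₁, cos δ − sin φ₁ sin φ₂) = -138.47043°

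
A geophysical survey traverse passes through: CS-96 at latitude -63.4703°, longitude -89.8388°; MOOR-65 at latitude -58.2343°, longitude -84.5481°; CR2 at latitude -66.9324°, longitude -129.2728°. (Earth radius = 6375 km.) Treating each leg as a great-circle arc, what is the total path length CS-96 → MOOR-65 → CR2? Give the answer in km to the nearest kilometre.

3069 km

CS-96→MOOR-65: c = 0.101774 rad, d = 648.81 km
MOOR-65→CR2: c = 0.379682 rad, d = 2420.47 km
Total = 648.81 + 2420.47 = 3069.28 km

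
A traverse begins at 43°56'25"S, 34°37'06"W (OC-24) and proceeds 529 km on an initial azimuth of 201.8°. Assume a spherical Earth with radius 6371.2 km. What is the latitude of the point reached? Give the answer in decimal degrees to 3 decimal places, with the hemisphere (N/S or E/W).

48.328°S

OC-24: φ = -43.94028°, λ = -34.61833°
δ = d/R = 529/6371.2 = 0.083030 rad
φ₂ = arcsin(sin φ₁ cos δ + cos φ₁ sin δ cos θ)
   = arcsin(-0.69391·0.99655 + 0.72006·0.08293·-0.92849) = -48.32817°
λ₂ = λ₁ + atan2(sin θ sin δ cos φ₁, cos δ − sin φ₁ sin φ₂) = -37.27346°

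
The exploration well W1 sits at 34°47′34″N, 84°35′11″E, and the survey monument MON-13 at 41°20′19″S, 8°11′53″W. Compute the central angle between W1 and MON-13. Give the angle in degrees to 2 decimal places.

114.01°

W1: φ = +34.79278°, λ = +84.58639°
MON-13: φ = -41.33861°, λ = -8.19806°
Δφ = -76.1314°,  Δλ = -92.7844°
a = sin²(Δφ/2) + cos φ₁ cos φ₂ sin²(Δλ/2) = 0.703423
c = 2·arcsin(√a) = 1.989794 rad = 114.0068°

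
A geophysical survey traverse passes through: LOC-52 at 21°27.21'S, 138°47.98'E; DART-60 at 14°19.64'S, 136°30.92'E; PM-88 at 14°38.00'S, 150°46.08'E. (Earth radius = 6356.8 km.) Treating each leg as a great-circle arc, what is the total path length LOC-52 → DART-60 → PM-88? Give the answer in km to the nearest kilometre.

2358 km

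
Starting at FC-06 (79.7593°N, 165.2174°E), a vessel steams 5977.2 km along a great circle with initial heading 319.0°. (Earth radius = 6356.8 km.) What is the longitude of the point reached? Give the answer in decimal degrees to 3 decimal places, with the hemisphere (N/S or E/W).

δ = d/R = 5977.2/6356.8 = 0.940284 rad
φ₂ = arcsin(sin φ₁ cos δ + cos φ₁ sin δ cos θ)
   = arcsin(0.98407·0.58956 + 0.17778·0.80773·0.75471) = 43.51490°
λ₂ = λ₁ + atan2(sin θ sin δ cos φ₁, cos δ − sin φ₁ sin φ₂) = 32.16431°

32.164°E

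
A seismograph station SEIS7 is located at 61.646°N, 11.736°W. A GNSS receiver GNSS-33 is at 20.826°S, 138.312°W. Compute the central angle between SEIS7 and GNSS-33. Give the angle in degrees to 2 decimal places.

125.27°

Δφ = -82.4720°,  Δλ = -126.5760°
a = sin²(Δφ/2) + cos φ₁ cos φ₂ sin²(Δλ/2) = 0.788693
c = 2·arcsin(√a) = 2.186320 rad = 125.2669°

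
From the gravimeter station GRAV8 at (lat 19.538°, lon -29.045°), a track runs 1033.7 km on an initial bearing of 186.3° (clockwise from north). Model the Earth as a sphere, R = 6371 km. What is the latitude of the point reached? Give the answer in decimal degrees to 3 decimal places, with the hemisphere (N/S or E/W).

10.295°N

δ = d/R = 1033.7/6371 = 0.162251 rad
φ₂ = arcsin(sin φ₁ cos δ + cos φ₁ sin δ cos θ)
   = arcsin(0.33443·0.98687 + 0.94242·0.16154·-0.99396) = 10.29525°
λ₂ = λ₁ + atan2(sin θ sin δ cos φ₁, cos δ − sin φ₁ sin φ₂) = -30.07733°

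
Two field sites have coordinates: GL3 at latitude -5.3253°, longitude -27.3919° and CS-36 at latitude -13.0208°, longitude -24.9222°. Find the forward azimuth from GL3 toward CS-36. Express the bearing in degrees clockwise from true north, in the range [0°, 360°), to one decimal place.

162.6°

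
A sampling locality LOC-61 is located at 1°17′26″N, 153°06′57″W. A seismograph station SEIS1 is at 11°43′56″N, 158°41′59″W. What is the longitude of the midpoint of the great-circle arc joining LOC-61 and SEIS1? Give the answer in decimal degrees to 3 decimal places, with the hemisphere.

LOC-61: φ = +1.29056°, λ = -153.11583°
SEIS1: φ = +11.73222°, λ = -158.69972°
Bx = cos φ₂ cos Δλ = 0.974463,  By = cos φ₂ sin Δλ = -0.095270
φₘ = atan2(sin φ₁ + sin φ₂, √((cos φ₁ + Bx)² + By²)) = 6.51906°
λₘ = λ₁ + atan2(By, cos φ₁ + Bx) = -155.87864°

155.879°W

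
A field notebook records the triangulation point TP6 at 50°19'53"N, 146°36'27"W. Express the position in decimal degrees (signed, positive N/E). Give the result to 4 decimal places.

lat: 50.3314° N → +50.3314°
lon: 146.6075° W → -146.6075°

+50.3314°, -146.6075°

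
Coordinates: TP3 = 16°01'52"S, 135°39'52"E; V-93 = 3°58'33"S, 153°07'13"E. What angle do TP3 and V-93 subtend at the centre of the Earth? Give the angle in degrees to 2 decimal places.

20.97°

TP3: φ = -16.03111°, λ = +135.66444°
V-93: φ = -3.97583°, λ = +153.12028°
Δφ = 12.0553°,  Δλ = 17.4558°
a = sin²(Δφ/2) + cos φ₁ cos φ₂ sin²(Δλ/2) = 0.033104
c = 2·arcsin(√a) = 0.365927 rad = 20.9661°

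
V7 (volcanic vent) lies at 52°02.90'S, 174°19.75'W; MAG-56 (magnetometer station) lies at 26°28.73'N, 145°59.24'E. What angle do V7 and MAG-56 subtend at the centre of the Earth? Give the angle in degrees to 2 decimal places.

85.87°

V7: φ = -52.04833°, λ = -174.32917°
MAG-56: φ = +26.47883°, λ = +145.98733°
Δφ = 78.5272°,  Δλ = -39.6835°
a = sin²(Δφ/2) + cos φ₁ cos φ₂ sin²(Δλ/2) = 0.463969
c = 2·arcsin(√a) = 1.498671 rad = 85.8675°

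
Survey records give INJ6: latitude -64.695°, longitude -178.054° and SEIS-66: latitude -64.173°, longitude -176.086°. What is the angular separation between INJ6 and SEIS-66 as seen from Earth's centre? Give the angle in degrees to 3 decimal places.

0.997°

Δφ = 0.5220°,  Δλ = 1.9680°
a = sin²(Δφ/2) + cos φ₁ cos φ₂ sin²(Δλ/2) = 0.000076
c = 2·arcsin(√a) = 0.017398 rad = 0.9968°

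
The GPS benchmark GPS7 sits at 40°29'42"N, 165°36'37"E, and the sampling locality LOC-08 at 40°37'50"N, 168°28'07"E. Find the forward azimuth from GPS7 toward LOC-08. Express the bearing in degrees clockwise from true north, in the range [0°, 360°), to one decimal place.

85.5°

GPS7: φ = +40.49500°, λ = +165.61028°
LOC-08: φ = +40.63056°, λ = +168.46861°
Δλ = 2.8583°
y = sin Δλ · cos φ₂ = 0.037845
x = cos φ₁ sin φ₂ − sin φ₁ cos φ₂ cos Δλ = 0.002979
θ = atan2(y, x) = 85.4992° → 85.4992° (mod 360°)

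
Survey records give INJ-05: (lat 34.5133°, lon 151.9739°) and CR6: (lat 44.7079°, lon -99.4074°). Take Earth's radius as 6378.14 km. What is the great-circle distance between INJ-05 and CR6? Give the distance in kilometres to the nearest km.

8659 km

Δφ = 10.1946°,  Δλ = 108.6187°
a = sin²(Δφ/2) + cos φ₁ cos φ₂ sin²(Δλ/2) = 0.394186
c = 2·arcsin(√a) = 1.357555 rad = 77.7822°
d = R·c = 6378.14 × 1.357555 = 8658.7 km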